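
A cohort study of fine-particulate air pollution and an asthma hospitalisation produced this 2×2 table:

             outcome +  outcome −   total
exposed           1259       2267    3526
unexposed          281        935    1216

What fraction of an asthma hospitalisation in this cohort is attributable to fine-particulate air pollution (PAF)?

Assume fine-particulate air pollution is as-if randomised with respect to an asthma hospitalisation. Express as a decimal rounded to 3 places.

PAF ≈ 0.288

p₁ = P(outcome | exposed) = 1259/3526 = 0.35706
p₀ = P(outcome | unexposed) = 281/1216 = 0.23109
Exposure prevalence π = 3526/4742 = 0.74357; overall risk P(Y=1) = 0.32476.
Under exogeneity, PAF = [P(Y=1) − p₀]/P(Y=1).
PAF = (0.32476 − 0.23109) / 0.32476 ≈ 0.2884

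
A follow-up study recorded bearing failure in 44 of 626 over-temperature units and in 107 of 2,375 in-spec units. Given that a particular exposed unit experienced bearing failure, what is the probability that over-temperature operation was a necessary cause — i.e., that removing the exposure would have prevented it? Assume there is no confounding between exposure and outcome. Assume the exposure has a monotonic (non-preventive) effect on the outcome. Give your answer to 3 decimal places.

PN ≈ 0.359

p₁ = P(outcome | exposed) = 44/626 = 0.070288
p₀ = P(outcome | unexposed) = 107/2375 = 0.045053
Under exogeneity and monotonicity, PN = (p₁ − p₀) / p₁.
PN = (0.070288 − 0.045053) / 0.070288 = 0.025235 / 0.070288 ≈ 0.3590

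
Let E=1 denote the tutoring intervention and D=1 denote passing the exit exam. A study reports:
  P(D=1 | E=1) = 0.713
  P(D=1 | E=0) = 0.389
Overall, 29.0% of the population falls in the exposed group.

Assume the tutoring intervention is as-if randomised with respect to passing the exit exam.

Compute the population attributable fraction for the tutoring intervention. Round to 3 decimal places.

PAF ≈ 0.195

Let p₁ = 0.713, p₀ = 0.389.
Overall risk P(Y=1) = π·p₁ + (1−π)·p₀ = 0.29×0.713 + 0.71×0.389 = 0.48296.
Under exogeneity, PAF = [P(Y=1) − p₀] / P(Y=1).
PAF = (0.48296 − 0.389) / 0.48296 ≈ 0.1946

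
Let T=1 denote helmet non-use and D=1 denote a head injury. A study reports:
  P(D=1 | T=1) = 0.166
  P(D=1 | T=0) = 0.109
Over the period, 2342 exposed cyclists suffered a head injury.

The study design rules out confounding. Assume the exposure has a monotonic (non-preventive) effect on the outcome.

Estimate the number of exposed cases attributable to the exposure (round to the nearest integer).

Let p₁ = 0.166, p₀ = 0.109.
PN = (p₁ − p₀)/p₁ = (0.166 − 0.109) / 0.166 ≈ 0.34337.
Attributable cases ≈ PN × (exposed cases) = 0.34337 × 2342 ≈ 804.18.

about 804 cases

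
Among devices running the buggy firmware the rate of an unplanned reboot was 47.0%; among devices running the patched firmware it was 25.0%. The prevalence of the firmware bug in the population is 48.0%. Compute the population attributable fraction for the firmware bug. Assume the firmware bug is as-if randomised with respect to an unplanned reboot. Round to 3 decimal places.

p₁ = 0.47, p₀ = 0.25.
Overall risk P(Y=1) = π·p₁ + (1−π)·p₀ = 0.48×0.47 + 0.52×0.25 = 0.3556.
Under exogeneity, PAF = [P(Y=1) − p₀] / P(Y=1).
PAF = (0.3556 − 0.25) / 0.3556 ≈ 0.2970

PAF ≈ 0.297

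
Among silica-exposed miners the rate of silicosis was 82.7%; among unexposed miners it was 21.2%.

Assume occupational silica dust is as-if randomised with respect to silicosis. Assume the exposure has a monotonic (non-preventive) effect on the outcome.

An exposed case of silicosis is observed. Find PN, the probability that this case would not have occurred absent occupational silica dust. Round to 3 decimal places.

p₁ = 0.827, p₀ = 0.212.
Under exogeneity and monotonicity, PN = (p₁ − p₀) / p₁.
PN = (0.827 − 0.212) / 0.827 = 0.615 / 0.827 ≈ 0.7437

PN ≈ 0.744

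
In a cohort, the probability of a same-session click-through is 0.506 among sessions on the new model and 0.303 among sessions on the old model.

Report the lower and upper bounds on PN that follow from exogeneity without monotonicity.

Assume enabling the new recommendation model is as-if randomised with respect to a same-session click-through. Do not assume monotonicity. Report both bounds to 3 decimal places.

0.401 ≤ PN ≤ 1.000

Let p₁ = 0.506, p₀ = 0.303.
Under exogeneity alone the bounds on PN are max{0,(p₁−p₀)/p₁} ≤ PN ≤ min{1,(1−p₀)/p₁}.
  lower = (p₁ − p₀)/p₁ = 0.203 / 0.506 ≈ 0.4012
  upper = min{1, (1 − p₀)/p₁} = 0.697 / 0.506 ≈ 1.3775 → capped at 1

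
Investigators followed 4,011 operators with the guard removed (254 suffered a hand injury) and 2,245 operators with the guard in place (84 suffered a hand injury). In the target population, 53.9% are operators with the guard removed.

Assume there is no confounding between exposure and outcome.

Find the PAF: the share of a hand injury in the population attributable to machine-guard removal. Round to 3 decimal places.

PAF ≈ 0.272

p₁ = P(outcome | exposed) = 254/4011 = 0.063326
p₀ = P(outcome | unexposed) = 84/2245 = 0.037416
Overall risk P(Y=1) = π·p₁ + (1−π)·p₀ = 0.539×0.063326 + 0.461×0.037416 = 0.051382.
Under exogeneity, PAF = [P(Y=1) − p₀] / P(Y=1).
PAF = (0.051382 − 0.037416) / 0.051382 ≈ 0.2718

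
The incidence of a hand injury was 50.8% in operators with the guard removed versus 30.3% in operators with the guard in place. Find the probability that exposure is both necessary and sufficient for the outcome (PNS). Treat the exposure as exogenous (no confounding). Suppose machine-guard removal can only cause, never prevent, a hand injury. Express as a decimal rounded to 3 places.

PNS ≈ 0.205

p₁ = 0.508, p₀ = 0.303.
Under exogeneity and monotonicity, PNS = p₁ − p₀.
PNS = 0.508 − 0.303 = 0.205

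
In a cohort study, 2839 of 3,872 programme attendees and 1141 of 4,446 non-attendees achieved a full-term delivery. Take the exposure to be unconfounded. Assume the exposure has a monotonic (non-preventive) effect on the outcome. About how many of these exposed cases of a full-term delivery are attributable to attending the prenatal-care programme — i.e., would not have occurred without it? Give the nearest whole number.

p₁ = P(outcome | exposed) = 2839/3872 = 0.73321
p₀ = P(outcome | unexposed) = 1141/4446 = 0.25664
PN = (p₁ − p₀)/p₁ = (0.73321 − 0.25664) / 0.73321 ≈ 0.64999.
Attributable cases ≈ PN × (exposed cases) = 0.64999 × 2839 ≈ 1845.31.

about 1845 cases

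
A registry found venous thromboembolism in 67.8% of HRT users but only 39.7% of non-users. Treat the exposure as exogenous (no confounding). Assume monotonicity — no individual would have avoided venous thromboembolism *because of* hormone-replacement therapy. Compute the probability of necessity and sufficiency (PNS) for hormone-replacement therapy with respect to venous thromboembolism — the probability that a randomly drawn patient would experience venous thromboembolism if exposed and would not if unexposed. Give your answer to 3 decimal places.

PNS ≈ 0.281

p₁ = 0.678, p₀ = 0.397.
Under exogeneity and monotonicity, PNS = p₁ − p₀.
PNS = 0.678 − 0.397 = 0.281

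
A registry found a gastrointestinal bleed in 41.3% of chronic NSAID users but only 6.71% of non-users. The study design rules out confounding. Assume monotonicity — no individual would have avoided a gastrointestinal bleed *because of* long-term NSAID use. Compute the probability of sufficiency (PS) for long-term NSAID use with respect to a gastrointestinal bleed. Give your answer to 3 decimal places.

PS ≈ 0.371

p₁ = 0.413, p₀ = 0.0671.
Under exogeneity and monotonicity, PS = (p₁ − p₀) / (1 − p₀).
PS = (0.413 − 0.0671) / (1 − 0.0671) = 0.3459 / 0.9329 ≈ 0.3708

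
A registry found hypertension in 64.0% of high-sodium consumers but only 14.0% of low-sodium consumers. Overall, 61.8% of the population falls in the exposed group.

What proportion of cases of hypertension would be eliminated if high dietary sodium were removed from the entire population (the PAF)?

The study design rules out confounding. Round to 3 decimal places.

p₁ = 0.64, p₀ = 0.14.
Overall risk P(Y=1) = π·p₁ + (1−π)·p₀ = 0.618×0.64 + 0.382×0.14 = 0.449.
Under exogeneity, PAF = [P(Y=1) − p₀] / P(Y=1).
PAF = (0.449 − 0.14) / 0.449 ≈ 0.6882

PAF ≈ 0.688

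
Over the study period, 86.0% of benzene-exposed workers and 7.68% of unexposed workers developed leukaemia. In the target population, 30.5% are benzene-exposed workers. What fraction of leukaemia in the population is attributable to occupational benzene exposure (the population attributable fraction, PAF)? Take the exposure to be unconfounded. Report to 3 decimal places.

p₁ = 0.86, p₀ = 0.0768.
Overall risk P(Y=1) = π·p₁ + (1−π)·p₀ = 0.305×0.86 + 0.695×0.0768 = 0.31568.
Under exogeneity, PAF = [P(Y=1) − p₀] / P(Y=1).
PAF = (0.31568 − 0.0768) / 0.31568 ≈ 0.7567

PAF ≈ 0.757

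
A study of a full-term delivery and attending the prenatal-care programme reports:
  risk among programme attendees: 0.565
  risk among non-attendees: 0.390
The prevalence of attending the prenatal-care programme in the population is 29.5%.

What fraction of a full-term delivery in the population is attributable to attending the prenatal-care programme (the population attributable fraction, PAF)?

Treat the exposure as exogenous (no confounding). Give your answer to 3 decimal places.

PAF ≈ 0.117

Let p₁ = 0.565, p₀ = 0.39.
Overall risk P(Y=1) = π·p₁ + (1−π)·p₀ = 0.295×0.565 + 0.705×0.39 = 0.44162.
Under exogeneity, PAF = [P(Y=1) − p₀] / P(Y=1).
PAF = (0.44162 − 0.39) / 0.44162 ≈ 0.1169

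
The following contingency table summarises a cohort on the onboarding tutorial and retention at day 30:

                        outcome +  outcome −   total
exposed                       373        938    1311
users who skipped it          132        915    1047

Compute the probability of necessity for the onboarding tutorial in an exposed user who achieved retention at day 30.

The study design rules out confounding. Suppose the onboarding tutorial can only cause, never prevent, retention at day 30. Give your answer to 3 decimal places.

p₁ = P(outcome | exposed) = 373/1311 = 0.28452
p₀ = P(outcome | unexposed) = 132/1047 = 0.12607
Under exogeneity and monotonicity, PN = (p₁ − p₀)/p₁.
PN = (0.28452 − 0.12607) / 0.28452 ≈ 0.5569

PN ≈ 0.557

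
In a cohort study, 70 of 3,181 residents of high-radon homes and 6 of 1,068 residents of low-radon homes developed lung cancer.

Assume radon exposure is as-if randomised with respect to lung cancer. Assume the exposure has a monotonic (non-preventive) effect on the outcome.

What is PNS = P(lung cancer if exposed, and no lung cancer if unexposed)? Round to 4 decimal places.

PNS ≈ 0.0164

p₁ = P(outcome | exposed) = 70/3181 = 0.022006
p₀ = P(outcome | unexposed) = 6/1068 = 0.005618
Under exogeneity and monotonicity, PNS = p₁ − p₀.
PNS = 0.022006 − 0.005618 = 0.016388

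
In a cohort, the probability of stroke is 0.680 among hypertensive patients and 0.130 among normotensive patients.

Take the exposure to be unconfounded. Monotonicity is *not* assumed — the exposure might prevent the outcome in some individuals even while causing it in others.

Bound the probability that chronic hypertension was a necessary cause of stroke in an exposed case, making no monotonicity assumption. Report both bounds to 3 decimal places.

0.809 ≤ PN ≤ 1.000

Let p₁ = 0.68, p₀ = 0.13.
Under exogeneity alone the bounds on PN are max{0,(p₁−p₀)/p₁} ≤ PN ≤ min{1,(1−p₀)/p₁}.
  lower = (p₁ − p₀)/p₁ = 0.55 / 0.68 ≈ 0.8088
  upper = min{1, (1 − p₀)/p₁} = 0.87 / 0.68 ≈ 1.2794 → capped at 1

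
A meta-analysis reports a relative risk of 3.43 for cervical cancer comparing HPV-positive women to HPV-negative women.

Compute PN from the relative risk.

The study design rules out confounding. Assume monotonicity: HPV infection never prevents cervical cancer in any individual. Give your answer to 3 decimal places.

Under exogeneity and monotonicity, PN = (RR − 1) / RR = 1 − 1/RR.
PN = (3.43 − 1) / 3.43 = 2.43 / 3.43 ≈ 0.7085

PN ≈ 0.708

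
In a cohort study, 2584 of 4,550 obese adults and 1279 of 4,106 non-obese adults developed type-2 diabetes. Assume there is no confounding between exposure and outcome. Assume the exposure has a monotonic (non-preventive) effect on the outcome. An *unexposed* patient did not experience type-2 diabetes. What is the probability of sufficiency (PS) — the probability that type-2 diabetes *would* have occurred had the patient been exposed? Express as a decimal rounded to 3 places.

p₁ = P(outcome | exposed) = 2584/4550 = 0.56791
p₀ = P(outcome | unexposed) = 1279/4106 = 0.3115
Under exogeneity and monotonicity, PS = (p₁ − p₀) / (1 − p₀).
PS = (0.56791 − 0.3115) / (1 − 0.3115) = 0.25642 / 0.6885 ≈ 0.3724

PS ≈ 0.372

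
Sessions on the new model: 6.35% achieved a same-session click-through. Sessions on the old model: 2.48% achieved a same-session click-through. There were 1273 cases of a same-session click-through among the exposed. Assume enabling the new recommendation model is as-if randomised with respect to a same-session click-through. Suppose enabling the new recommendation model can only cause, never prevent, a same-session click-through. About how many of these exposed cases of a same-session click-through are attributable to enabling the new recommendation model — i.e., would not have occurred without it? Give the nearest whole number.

p₁ = 0.0635, p₀ = 0.0248.
PN = (p₁ − p₀)/p₁ = (0.0635 − 0.0248) / 0.0635 ≈ 0.60945.
Attributable cases ≈ PN × (exposed cases) = 0.60945 × 1273 ≈ 775.83.

about 776 cases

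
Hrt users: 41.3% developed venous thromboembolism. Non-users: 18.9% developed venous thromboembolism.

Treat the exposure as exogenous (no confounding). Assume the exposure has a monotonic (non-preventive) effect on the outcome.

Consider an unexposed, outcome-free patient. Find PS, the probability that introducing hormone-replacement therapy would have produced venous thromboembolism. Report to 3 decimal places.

PS ≈ 0.276

p₁ = 0.413, p₀ = 0.189.
Under exogeneity and monotonicity, PS = (p₁ − p₀) / (1 − p₀).
PS = (0.413 − 0.189) / (1 − 0.189) = 0.224 / 0.811 ≈ 0.2762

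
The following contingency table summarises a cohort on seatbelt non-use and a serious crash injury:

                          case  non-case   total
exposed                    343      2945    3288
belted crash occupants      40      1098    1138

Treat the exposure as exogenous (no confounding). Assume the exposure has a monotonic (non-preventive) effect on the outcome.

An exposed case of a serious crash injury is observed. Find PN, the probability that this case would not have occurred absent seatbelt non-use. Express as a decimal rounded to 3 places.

PN ≈ 0.663

p₁ = P(outcome | exposed) = 343/3288 = 0.10432
p₀ = P(outcome | unexposed) = 40/1138 = 0.035149
Under exogeneity and monotonicity, PN = (p₁ − p₀)/p₁.
PN = (0.10432 − 0.035149) / 0.10432 ≈ 0.6631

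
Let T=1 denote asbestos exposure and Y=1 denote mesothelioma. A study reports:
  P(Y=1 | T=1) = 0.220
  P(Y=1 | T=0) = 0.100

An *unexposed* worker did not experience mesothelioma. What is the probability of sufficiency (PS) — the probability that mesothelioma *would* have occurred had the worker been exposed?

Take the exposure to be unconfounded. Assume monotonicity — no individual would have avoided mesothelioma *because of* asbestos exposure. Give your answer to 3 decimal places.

Let p₁ = 0.22, p₀ = 0.1.
Under exogeneity and monotonicity, PS = (p₁ − p₀) / (1 − p₀).
PS = (0.22 − 0.1) / (1 − 0.1) = 0.12 / 0.9 ≈ 0.1333

PS ≈ 0.133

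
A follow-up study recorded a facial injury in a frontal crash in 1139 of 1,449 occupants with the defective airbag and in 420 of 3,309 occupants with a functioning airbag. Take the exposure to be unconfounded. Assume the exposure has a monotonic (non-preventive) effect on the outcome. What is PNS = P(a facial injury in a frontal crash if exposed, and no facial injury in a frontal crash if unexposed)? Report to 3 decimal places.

PNS ≈ 0.659

p₁ = P(outcome | exposed) = 1139/1449 = 0.78606
p₀ = P(outcome | unexposed) = 420/3309 = 0.12693
Under exogeneity and monotonicity, PNS = p₁ − p₀.
PNS = 0.78606 − 0.12693 = 0.65913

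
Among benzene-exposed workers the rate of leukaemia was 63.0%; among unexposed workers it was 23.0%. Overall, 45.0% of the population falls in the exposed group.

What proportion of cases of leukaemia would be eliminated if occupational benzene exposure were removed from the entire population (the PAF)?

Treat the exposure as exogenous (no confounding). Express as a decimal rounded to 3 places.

PAF ≈ 0.439

p₁ = 0.63, p₀ = 0.23.
Overall risk P(Y=1) = π·p₁ + (1−π)·p₀ = 0.45×0.63 + 0.55×0.23 = 0.41.
Under exogeneity, PAF = [P(Y=1) − p₀] / P(Y=1).
PAF = (0.41 − 0.23) / 0.41 ≈ 0.4390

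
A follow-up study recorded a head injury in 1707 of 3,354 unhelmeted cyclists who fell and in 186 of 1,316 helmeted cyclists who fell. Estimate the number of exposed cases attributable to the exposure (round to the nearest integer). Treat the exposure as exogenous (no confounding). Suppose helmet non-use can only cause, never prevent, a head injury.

about 1233 cases

p₁ = P(outcome | exposed) = 1707/3354 = 0.50894
p₀ = P(outcome | unexposed) = 186/1316 = 0.14134
PN = (p₁ − p₀)/p₁ = (0.50894 − 0.14134) / 0.50894 ≈ 0.72229.
Attributable cases ≈ PN × (exposed cases) = 0.72229 × 1707 ≈ 1232.95.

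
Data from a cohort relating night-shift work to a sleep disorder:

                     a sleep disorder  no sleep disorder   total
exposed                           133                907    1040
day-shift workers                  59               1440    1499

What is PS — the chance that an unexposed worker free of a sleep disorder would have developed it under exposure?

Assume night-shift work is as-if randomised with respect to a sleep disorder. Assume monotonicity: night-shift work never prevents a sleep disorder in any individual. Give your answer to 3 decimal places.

PS ≈ 0.092

p₁ = P(outcome | exposed) = 133/1040 = 0.12788
p₀ = P(outcome | unexposed) = 59/1499 = 0.03936
Under exogeneity and monotonicity, PS = (p₁ − p₀)/(1 − p₀).
PS = (0.12788 − 0.03936) / 0.96064 ≈ 0.0922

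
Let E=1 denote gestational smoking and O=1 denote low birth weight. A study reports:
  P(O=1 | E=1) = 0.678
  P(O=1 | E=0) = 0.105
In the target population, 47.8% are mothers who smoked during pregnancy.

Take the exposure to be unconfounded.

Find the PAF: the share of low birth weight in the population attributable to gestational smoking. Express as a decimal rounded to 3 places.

Let p₁ = 0.678, p₀ = 0.105.
Overall risk P(Y=1) = π·p₁ + (1−π)·p₀ = 0.478×0.678 + 0.522×0.105 = 0.37889.
Under exogeneity, PAF = [P(Y=1) − p₀] / P(Y=1).
PAF = (0.37889 − 0.105) / 0.37889 ≈ 0.7229

PAF ≈ 0.723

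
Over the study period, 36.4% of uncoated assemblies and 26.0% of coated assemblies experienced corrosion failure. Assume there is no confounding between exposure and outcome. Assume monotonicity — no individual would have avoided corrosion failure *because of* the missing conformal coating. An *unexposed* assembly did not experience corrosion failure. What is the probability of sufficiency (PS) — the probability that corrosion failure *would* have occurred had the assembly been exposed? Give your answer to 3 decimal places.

p₁ = 0.364, p₀ = 0.26.
Under exogeneity and monotonicity, PS = (p₁ − p₀) / (1 − p₀).
PS = (0.364 − 0.26) / (1 − 0.26) = 0.104 / 0.74 ≈ 0.1405

PS ≈ 0.141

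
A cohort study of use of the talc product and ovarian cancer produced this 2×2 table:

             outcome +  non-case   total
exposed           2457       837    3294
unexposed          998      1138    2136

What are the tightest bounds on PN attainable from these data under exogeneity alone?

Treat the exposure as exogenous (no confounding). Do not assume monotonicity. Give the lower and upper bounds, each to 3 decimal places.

p₁ = P(outcome | exposed) = 2457/3294 = 0.7459
p₀ = P(outcome | unexposed) = 998/2136 = 0.46723
Under exogeneity alone the bounds on PN are max{0,(p₁−p₀)/p₁} ≤ PN ≤ min{1,(1−p₀)/p₁}.
  lower = (p₁ − p₀)/p₁ = 0.27867 / 0.7459 ≈ 0.3736
  upper = min{1, (1 − p₀)/p₁} = 0.53277 / 0.7459 ≈ 0.7143

0.374 ≤ PN ≤ 0.714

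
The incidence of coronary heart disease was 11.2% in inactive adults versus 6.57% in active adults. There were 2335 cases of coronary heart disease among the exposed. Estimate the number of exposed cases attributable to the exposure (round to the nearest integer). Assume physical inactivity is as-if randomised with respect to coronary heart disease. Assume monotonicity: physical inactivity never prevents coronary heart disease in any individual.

about 965 cases

p₁ = 0.112, p₀ = 0.0657.
PN = (p₁ − p₀)/p₁ = (0.112 − 0.0657) / 0.112 ≈ 0.41339.
Attributable cases ≈ PN × (exposed cases) = 0.41339 × 2335 ≈ 965.27.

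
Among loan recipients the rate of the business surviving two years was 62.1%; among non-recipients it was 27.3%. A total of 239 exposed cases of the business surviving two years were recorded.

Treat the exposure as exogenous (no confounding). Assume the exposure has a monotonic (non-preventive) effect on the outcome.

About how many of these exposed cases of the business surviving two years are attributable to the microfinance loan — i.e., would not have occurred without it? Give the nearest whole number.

p₁ = 0.621, p₀ = 0.273.
PN = (p₁ − p₀)/p₁ = (0.621 − 0.273) / 0.621 ≈ 0.56039.
Attributable cases ≈ PN × (exposed cases) = 0.56039 × 239 ≈ 133.93.

about 134 cases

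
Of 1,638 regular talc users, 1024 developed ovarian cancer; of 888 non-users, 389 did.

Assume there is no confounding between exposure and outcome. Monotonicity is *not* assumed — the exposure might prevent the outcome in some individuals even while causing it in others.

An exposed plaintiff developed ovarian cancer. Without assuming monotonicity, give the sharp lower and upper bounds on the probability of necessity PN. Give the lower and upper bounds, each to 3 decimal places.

0.299 ≤ PN ≤ 0.899

p₁ = P(outcome | exposed) = 1024/1638 = 0.62515
p₀ = P(outcome | unexposed) = 389/888 = 0.43806
Under exogeneity alone the bounds on PN are max{0,(p₁−p₀)/p₁} ≤ PN ≤ min{1,(1−p₀)/p₁}.
  lower = (p₁ − p₀)/p₁ = 0.18709 / 0.62515 ≈ 0.2993
  upper = min{1, (1 − p₀)/p₁} = 0.56194 / 0.62515 ≈ 0.8989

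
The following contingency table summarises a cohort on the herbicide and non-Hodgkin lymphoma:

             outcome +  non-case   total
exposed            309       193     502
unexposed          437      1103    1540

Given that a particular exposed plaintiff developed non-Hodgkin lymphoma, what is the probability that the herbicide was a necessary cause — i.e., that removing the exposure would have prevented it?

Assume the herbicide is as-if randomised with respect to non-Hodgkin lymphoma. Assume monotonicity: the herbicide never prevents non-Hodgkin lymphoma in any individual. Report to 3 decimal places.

PN ≈ 0.539

p₁ = P(outcome | exposed) = 309/502 = 0.61554
p₀ = P(outcome | unexposed) = 437/1540 = 0.28377
Under exogeneity and monotonicity, PN = (p₁ − p₀)/p₁.
PN = (0.61554 − 0.28377) / 0.61554 ≈ 0.5390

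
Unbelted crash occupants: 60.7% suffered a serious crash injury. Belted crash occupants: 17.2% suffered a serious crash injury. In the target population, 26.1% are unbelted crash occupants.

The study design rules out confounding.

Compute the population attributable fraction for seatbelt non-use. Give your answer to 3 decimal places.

PAF ≈ 0.398

p₁ = 0.607, p₀ = 0.172.
Overall risk P(Y=1) = π·p₁ + (1−π)·p₀ = 0.261×0.607 + 0.739×0.172 = 0.28553.
Under exogeneity, PAF = [P(Y=1) − p₀] / P(Y=1).
PAF = (0.28553 − 0.172) / 0.28553 ≈ 0.3976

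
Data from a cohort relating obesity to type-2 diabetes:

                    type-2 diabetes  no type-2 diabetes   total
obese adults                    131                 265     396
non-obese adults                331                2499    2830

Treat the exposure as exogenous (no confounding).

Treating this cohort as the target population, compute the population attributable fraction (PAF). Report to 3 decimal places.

PAF ≈ 0.183

p₁ = P(outcome | exposed) = 131/396 = 0.33081
p₀ = P(outcome | unexposed) = 331/2830 = 0.11696
Exposure prevalence π = 396/3226 = 0.12275; overall risk P(Y=1) = 0.14321.
Under exogeneity, PAF = [P(Y=1) − p₀]/P(Y=1).
PAF = (0.14321 − 0.11696) / 0.14321 ≈ 0.1833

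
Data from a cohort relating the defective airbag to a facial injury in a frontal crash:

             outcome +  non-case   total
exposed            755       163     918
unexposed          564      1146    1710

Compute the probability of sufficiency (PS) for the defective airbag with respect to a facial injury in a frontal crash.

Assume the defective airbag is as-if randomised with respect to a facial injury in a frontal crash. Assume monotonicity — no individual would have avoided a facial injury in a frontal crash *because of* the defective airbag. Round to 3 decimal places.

p₁ = P(outcome | exposed) = 755/918 = 0.82244
p₀ = P(outcome | unexposed) = 564/1710 = 0.32982
Under exogeneity and monotonicity, PS = (p₁ − p₀)/(1 − p₀).
PS = (0.82244 − 0.32982) / 0.67018 ≈ 0.7351

PS ≈ 0.735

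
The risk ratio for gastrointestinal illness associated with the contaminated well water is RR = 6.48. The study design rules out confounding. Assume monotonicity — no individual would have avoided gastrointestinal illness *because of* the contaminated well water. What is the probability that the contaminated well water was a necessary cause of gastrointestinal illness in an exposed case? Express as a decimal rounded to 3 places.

Under exogeneity and monotonicity, PN = (RR − 1) / RR = 1 − 1/RR.
PN = (6.48 − 1) / 6.48 = 5.48 / 6.48 ≈ 0.8457

PN ≈ 0.846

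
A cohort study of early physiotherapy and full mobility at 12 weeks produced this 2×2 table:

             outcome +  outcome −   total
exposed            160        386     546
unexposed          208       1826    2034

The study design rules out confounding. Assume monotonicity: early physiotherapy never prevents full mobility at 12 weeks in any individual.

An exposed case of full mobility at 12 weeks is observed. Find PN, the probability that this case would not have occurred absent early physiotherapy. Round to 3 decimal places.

p₁ = P(outcome | exposed) = 160/546 = 0.29304
p₀ = P(outcome | unexposed) = 208/2034 = 0.10226
Under exogeneity and monotonicity, PN = (p₁ − p₀)/p₁.
PN = (0.29304 − 0.10226) / 0.29304 ≈ 0.6510

PN ≈ 0.651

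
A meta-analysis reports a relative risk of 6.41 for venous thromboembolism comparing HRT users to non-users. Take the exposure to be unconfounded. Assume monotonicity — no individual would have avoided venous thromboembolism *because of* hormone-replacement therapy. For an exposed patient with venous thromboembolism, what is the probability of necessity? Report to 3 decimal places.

PN ≈ 0.844

Under exogeneity and monotonicity, PN = (RR − 1) / RR = 1 − 1/RR.
PN = (6.41 − 1) / 6.41 = 5.41 / 6.41 ≈ 0.8440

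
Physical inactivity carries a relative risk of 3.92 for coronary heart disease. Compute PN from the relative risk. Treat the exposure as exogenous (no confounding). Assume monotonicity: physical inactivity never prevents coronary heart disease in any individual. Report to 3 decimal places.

Under exogeneity and monotonicity, PN = (RR − 1) / RR = 1 − 1/RR.
PN = (3.92 − 1) / 3.92 = 2.92 / 3.92 ≈ 0.7449

PN ≈ 0.745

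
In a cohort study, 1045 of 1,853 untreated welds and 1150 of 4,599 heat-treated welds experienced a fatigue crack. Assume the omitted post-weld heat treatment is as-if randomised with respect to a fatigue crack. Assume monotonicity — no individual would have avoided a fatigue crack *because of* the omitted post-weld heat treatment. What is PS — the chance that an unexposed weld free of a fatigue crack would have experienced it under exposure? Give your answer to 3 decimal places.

PS ≈ 0.419

p₁ = P(outcome | exposed) = 1045/1853 = 0.56395
p₀ = P(outcome | unexposed) = 1150/4599 = 0.25005
Under exogeneity and monotonicity, PS = (p₁ − p₀) / (1 − p₀).
PS = (0.56395 − 0.25005) / (1 − 0.25005) = 0.3139 / 0.74995 ≈ 0.4186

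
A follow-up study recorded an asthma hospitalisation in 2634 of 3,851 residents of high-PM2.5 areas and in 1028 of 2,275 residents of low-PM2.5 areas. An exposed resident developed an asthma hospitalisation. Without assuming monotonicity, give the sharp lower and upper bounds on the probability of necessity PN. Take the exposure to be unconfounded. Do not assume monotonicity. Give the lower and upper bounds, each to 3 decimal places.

p₁ = P(outcome | exposed) = 2634/3851 = 0.68398
p₀ = P(outcome | unexposed) = 1028/2275 = 0.45187
Under exogeneity alone the bounds on PN are max{0,(p₁−p₀)/p₁} ≤ PN ≤ min{1,(1−p₀)/p₁}.
  lower = (p₁ − p₀)/p₁ = 0.23211 / 0.68398 ≈ 0.3394
  upper = min{1, (1 − p₀)/p₁} = 0.54813 / 0.68398 ≈ 0.8014

0.339 ≤ PN ≤ 0.801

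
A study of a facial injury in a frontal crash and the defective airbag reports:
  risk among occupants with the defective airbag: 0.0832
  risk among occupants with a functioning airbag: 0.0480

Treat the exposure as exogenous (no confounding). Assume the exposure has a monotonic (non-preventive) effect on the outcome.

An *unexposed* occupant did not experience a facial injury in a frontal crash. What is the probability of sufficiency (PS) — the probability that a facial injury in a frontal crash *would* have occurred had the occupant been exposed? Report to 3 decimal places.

Let p₁ = 0.0832, p₀ = 0.048.
Under exogeneity and monotonicity, PS = (p₁ − p₀) / (1 − p₀).
PS = (0.0832 − 0.048) / (1 − 0.048) = 0.0352 / 0.952 ≈ 0.0370

PS ≈ 0.037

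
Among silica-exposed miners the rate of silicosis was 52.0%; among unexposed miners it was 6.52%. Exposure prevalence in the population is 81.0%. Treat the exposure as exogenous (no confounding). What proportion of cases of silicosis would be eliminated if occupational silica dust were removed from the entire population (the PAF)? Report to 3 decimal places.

p₁ = 0.52, p₀ = 0.0652.
Overall risk P(Y=1) = π·p₁ + (1−π)·p₀ = 0.81×0.52 + 0.19×0.0652 = 0.43359.
Under exogeneity, PAF = [P(Y=1) − p₀] / P(Y=1).
PAF = (0.43359 − 0.0652) / 0.43359 ≈ 0.8496

PAF ≈ 0.850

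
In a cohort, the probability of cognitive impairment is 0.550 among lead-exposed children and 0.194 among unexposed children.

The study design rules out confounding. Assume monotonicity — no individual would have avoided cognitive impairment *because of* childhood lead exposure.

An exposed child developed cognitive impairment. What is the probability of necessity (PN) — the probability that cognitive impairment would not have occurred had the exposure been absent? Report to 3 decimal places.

PN ≈ 0.647

Let p₁ = 0.55, p₀ = 0.194.
Under exogeneity and monotonicity, PN = (p₁ − p₀) / p₁.
PN = (0.55 − 0.194) / 0.55 = 0.356 / 0.55 ≈ 0.6473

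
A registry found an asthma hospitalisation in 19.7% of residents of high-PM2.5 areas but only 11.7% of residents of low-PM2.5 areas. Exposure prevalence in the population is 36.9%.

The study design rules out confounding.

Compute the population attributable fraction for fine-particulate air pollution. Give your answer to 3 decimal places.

p₁ = 0.197, p₀ = 0.117.
Overall risk P(Y=1) = π·p₁ + (1−π)·p₀ = 0.369×0.197 + 0.631×0.117 = 0.14652.
Under exogeneity, PAF = [P(Y=1) − p₀] / P(Y=1).
PAF = (0.14652 − 0.117) / 0.14652 ≈ 0.2015

PAF ≈ 0.201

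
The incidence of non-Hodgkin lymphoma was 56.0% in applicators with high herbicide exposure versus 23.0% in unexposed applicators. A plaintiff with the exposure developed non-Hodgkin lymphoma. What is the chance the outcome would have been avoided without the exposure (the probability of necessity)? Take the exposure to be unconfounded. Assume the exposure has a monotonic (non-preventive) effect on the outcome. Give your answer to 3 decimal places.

PN ≈ 0.589

p₁ = 0.56, p₀ = 0.23.
Under exogeneity and monotonicity, PN = (p₁ − p₀) / p₁.
PN = (0.56 − 0.23) / 0.56 = 0.33 / 0.56 ≈ 0.5893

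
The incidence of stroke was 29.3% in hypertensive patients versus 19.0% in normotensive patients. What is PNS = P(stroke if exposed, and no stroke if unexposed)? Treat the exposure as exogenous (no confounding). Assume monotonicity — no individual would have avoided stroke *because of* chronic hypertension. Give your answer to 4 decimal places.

p₁ = 0.293, p₀ = 0.19.
Under exogeneity and monotonicity, PNS = p₁ − p₀.
PNS = 0.293 − 0.19 = 0.103

PNS ≈ 0.1030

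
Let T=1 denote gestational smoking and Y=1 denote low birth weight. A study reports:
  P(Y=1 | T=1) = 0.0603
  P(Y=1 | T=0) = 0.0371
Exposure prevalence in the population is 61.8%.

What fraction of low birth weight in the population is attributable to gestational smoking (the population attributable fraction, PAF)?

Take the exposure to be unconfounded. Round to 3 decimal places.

PAF ≈ 0.279

Let p₁ = 0.0603, p₀ = 0.0371.
Overall risk P(Y=1) = π·p₁ + (1−π)·p₀ = 0.618×0.0603 + 0.382×0.0371 = 0.051438.
Under exogeneity, PAF = [P(Y=1) − p₀] / P(Y=1).
PAF = (0.051438 − 0.0371) / 0.051438 ≈ 0.2787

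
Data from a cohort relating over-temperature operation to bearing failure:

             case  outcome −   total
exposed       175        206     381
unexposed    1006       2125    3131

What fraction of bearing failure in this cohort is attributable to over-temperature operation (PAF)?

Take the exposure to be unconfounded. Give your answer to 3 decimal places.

PAF ≈ 0.045

p₁ = P(outcome | exposed) = 175/381 = 0.45932
p₀ = P(outcome | unexposed) = 1006/3131 = 0.3213
Exposure prevalence π = 381/3512 = 0.10849; overall risk P(Y=1) = 0.33628.
Under exogeneity, PAF = [P(Y=1) − p₀]/P(Y=1).
PAF = (0.33628 − 0.3213) / 0.33628 ≈ 0.0445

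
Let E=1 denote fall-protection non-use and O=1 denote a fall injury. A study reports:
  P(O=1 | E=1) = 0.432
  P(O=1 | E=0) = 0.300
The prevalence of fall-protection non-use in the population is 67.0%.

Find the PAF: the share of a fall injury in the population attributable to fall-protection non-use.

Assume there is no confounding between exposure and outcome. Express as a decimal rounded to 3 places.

PAF ≈ 0.228

Let p₁ = 0.432, p₀ = 0.3.
Overall risk P(Y=1) = π·p₁ + (1−π)·p₀ = 0.67×0.432 + 0.33×0.3 = 0.38844.
Under exogeneity, PAF = [P(Y=1) − p₀] / P(Y=1).
PAF = (0.38844 − 0.3) / 0.38844 ≈ 0.2277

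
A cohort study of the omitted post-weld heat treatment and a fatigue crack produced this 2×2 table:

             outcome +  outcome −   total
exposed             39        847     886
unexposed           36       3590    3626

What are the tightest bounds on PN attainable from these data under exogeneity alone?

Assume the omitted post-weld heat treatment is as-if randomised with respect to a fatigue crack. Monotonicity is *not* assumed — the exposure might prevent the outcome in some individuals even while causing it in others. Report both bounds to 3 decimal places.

p₁ = P(outcome | exposed) = 39/886 = 0.044018
p₀ = P(outcome | unexposed) = 36/3626 = 0.0099283
Under exogeneity alone the bounds on PN are max{0,(p₁−p₀)/p₁} ≤ PN ≤ min{1,(1−p₀)/p₁}.
  lower = (p₁ − p₀)/p₁ = 0.03409 / 0.044018 ≈ 0.7744
  upper = min{1, (1 − p₀)/p₁} = 0.99007 / 0.044018 ≈ 22.4924 → capped at 1

0.774 ≤ PN ≤ 1.000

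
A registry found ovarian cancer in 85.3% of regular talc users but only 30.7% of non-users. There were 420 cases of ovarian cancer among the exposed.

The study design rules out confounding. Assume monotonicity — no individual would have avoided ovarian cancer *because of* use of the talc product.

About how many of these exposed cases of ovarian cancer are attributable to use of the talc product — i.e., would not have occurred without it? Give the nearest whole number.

p₁ = 0.853, p₀ = 0.307.
PN = (p₁ − p₀)/p₁ = (0.853 − 0.307) / 0.853 ≈ 0.64009.
Attributable cases ≈ PN × (exposed cases) = 0.64009 × 420 ≈ 268.84.

about 269 cases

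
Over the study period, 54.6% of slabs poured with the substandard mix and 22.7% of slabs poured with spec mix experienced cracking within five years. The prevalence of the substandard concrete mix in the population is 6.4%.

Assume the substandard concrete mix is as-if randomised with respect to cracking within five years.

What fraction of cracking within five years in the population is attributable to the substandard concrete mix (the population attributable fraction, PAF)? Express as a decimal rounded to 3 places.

p₁ = 0.546, p₀ = 0.227.
Overall risk P(Y=1) = π·p₁ + (1−π)·p₀ = 0.064×0.546 + 0.936×0.227 = 0.24742.
Under exogeneity, PAF = [P(Y=1) − p₀] / P(Y=1).
PAF = (0.24742 − 0.227) / 0.24742 ≈ 0.0825

PAF ≈ 0.083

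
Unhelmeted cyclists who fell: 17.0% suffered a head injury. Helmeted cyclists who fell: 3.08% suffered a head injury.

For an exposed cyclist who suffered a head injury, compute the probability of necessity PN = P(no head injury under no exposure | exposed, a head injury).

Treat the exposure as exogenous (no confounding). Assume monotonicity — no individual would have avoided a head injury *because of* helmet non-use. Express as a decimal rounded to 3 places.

p₁ = 0.17, p₀ = 0.0308.
Under exogeneity and monotonicity, PN = (p₁ − p₀) / p₁.
PN = (0.17 − 0.0308) / 0.17 = 0.1392 / 0.17 ≈ 0.8188

PN ≈ 0.819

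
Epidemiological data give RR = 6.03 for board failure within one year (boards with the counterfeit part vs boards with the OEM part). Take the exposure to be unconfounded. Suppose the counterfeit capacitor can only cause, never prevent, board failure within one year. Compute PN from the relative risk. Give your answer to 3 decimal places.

Under exogeneity and monotonicity, PN = (RR − 1) / RR = 1 − 1/RR.
PN = (6.03 − 1) / 6.03 = 5.03 / 6.03 ≈ 0.8342

PN ≈ 0.834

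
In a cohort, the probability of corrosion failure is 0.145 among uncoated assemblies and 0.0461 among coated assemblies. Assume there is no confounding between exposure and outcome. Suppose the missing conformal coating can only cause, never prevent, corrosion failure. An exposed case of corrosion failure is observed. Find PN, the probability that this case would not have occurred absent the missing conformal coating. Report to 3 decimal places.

Let p₁ = 0.145, p₀ = 0.0461.
Under exogeneity and monotonicity, PN = (p₁ − p₀) / p₁.
PN = (0.145 − 0.0461) / 0.145 = 0.0989 / 0.145 ≈ 0.6821

PN ≈ 0.682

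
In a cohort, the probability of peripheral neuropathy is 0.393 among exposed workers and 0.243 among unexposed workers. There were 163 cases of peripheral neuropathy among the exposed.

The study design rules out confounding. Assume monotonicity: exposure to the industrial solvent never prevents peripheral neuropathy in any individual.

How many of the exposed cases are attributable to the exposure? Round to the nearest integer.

Let p₁ = 0.393, p₀ = 0.243.
PN = (p₁ − p₀)/p₁ = (0.393 − 0.243) / 0.393 ≈ 0.38168.
Attributable cases ≈ PN × (exposed cases) = 0.38168 × 163 ≈ 62.21.

about 62 cases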